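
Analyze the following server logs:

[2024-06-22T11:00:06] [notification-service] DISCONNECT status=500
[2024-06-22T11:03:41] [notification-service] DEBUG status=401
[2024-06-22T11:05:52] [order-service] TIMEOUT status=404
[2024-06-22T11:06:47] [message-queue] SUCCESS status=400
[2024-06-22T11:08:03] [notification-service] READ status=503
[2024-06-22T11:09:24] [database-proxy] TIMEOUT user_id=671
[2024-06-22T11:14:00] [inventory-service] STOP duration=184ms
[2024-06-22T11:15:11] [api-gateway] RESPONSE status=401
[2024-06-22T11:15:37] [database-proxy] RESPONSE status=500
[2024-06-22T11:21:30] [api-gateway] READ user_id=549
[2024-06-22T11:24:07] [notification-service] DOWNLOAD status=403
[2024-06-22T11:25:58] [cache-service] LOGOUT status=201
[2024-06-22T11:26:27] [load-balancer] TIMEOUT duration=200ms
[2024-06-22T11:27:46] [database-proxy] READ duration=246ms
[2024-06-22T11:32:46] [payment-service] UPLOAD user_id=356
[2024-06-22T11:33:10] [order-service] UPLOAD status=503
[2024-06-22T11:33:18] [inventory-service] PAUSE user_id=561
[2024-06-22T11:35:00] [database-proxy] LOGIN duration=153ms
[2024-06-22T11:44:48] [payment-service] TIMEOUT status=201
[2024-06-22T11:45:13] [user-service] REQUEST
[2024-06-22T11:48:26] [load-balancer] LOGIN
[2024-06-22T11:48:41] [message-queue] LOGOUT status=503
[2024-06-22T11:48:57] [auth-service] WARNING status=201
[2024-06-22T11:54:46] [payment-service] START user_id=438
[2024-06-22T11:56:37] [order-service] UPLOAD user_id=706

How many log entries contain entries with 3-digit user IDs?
6

To find matching entries:

1. Pattern to match: entries with 3-digit user IDs
2. Scan each log entry for the pattern
3. Count matches: 6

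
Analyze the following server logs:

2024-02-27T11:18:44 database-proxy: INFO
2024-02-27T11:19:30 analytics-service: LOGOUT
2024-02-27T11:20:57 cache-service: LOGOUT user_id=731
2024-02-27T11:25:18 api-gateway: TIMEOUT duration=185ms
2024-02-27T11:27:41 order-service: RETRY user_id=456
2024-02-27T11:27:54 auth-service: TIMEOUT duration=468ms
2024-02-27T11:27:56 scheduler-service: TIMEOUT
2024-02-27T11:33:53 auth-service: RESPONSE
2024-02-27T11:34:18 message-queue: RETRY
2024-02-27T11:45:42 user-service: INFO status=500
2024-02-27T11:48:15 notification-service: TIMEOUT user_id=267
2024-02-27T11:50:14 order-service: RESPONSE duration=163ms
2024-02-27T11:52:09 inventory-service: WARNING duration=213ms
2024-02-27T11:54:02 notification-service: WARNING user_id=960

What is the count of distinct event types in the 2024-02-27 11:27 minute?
2

To count unique event types:

1. Filter events in the minute starting at 2024-02-27 11:27
2. Extract event types from matching entries
3. Count unique types: 2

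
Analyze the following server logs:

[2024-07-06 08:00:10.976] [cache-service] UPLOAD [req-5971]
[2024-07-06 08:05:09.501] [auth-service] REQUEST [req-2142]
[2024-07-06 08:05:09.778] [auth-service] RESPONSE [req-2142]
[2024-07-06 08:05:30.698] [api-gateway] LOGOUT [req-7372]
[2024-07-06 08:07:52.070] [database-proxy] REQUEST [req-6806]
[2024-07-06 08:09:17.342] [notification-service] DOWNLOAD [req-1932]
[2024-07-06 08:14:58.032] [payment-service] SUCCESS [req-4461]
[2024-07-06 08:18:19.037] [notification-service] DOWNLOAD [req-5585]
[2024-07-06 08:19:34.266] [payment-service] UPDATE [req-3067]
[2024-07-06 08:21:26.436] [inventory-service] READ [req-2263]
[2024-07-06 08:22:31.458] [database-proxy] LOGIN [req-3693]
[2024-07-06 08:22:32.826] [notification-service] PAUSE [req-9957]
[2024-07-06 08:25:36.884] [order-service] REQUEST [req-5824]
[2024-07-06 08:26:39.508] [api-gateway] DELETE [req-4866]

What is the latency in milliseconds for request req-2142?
277

To calculate latency:

1. Find REQUEST with id req-2142: 2024-07-06 08:05:09.501
2. Find RESPONSE with id req-2142: 2024-07-06 08:05:09.778
3. Latency: 2024-07-06 08:05:09.778 - 2024-07-06 08:05:09.501 = 277ms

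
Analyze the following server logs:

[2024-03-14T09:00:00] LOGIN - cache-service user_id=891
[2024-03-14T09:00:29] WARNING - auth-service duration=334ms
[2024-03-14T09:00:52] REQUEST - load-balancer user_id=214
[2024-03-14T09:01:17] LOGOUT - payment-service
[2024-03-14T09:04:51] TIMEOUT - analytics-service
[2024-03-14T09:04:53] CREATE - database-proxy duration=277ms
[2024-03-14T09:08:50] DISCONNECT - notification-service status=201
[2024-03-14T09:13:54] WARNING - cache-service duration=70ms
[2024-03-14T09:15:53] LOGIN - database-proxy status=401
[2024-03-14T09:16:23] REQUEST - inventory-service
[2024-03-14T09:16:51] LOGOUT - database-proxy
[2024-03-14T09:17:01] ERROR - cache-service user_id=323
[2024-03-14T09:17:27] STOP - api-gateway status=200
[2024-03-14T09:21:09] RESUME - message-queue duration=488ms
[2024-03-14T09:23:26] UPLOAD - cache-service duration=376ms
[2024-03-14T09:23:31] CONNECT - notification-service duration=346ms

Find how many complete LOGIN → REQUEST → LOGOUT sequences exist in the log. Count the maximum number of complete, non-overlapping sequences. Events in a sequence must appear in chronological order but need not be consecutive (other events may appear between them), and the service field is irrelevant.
2

To count sequences:

1. Look for pattern: LOGIN → REQUEST → LOGOUT
2. Greedily scan the log in chronological order, matching each sequence element in turn (ignoring service)
3. Each time the full pattern completes, increment the count and restart matching from the next event
4. Complete non-overlapping sequences found: 2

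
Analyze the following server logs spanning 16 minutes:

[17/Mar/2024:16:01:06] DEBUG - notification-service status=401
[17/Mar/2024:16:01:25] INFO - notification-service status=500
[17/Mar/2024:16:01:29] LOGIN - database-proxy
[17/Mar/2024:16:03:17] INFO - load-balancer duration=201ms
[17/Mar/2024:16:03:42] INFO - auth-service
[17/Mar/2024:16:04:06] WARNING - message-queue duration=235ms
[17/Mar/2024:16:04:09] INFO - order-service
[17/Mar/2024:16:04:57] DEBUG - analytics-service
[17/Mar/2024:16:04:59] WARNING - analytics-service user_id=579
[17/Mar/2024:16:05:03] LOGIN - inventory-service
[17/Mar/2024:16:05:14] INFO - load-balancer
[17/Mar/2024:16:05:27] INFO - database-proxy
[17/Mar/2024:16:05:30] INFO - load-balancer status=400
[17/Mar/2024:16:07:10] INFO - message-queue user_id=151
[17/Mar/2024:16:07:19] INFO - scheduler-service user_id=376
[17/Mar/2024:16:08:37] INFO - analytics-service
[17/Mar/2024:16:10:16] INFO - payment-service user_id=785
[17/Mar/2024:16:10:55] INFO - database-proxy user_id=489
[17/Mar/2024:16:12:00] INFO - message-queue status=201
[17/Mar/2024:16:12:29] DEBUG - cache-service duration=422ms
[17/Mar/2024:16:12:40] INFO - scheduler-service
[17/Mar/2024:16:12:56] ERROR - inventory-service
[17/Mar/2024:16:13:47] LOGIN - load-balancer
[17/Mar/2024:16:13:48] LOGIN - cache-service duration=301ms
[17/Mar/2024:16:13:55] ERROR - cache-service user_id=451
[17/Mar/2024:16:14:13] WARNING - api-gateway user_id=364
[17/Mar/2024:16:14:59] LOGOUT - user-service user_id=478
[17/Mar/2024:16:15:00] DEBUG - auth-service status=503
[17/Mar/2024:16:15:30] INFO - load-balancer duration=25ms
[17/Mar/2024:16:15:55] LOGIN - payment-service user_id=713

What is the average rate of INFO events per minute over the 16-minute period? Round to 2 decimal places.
0.94

To calculate the rate:

1. Count total INFO events: 15
2. Total time period: 16 minutes
3. Rate = 15 / 16 = 0.94 events per minute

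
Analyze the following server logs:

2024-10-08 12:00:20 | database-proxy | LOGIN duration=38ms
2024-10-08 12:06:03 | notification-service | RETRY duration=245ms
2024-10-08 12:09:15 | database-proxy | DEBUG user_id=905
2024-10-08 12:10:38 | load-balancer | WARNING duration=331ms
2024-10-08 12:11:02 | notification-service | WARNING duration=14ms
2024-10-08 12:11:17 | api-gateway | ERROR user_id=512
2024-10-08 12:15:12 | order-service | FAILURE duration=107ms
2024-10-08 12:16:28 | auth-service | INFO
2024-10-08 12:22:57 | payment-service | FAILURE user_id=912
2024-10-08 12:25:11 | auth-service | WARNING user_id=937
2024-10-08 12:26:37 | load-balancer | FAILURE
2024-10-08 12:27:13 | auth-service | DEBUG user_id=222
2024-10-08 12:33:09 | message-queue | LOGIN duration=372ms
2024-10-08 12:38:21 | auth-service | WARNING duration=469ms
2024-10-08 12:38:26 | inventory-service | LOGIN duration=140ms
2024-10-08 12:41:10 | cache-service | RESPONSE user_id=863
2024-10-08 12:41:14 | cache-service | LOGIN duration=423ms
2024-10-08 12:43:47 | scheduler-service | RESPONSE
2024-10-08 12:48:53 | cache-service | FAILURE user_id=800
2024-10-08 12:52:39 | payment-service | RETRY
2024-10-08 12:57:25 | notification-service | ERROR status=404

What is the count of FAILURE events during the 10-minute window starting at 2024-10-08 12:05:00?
0

To count events in the time window:

1. Window boundaries: 2024-10-08 12:05:00 to 2024-10-08 12:15:00
2. Filter for FAILURE events within this window
3. Count matching events: 0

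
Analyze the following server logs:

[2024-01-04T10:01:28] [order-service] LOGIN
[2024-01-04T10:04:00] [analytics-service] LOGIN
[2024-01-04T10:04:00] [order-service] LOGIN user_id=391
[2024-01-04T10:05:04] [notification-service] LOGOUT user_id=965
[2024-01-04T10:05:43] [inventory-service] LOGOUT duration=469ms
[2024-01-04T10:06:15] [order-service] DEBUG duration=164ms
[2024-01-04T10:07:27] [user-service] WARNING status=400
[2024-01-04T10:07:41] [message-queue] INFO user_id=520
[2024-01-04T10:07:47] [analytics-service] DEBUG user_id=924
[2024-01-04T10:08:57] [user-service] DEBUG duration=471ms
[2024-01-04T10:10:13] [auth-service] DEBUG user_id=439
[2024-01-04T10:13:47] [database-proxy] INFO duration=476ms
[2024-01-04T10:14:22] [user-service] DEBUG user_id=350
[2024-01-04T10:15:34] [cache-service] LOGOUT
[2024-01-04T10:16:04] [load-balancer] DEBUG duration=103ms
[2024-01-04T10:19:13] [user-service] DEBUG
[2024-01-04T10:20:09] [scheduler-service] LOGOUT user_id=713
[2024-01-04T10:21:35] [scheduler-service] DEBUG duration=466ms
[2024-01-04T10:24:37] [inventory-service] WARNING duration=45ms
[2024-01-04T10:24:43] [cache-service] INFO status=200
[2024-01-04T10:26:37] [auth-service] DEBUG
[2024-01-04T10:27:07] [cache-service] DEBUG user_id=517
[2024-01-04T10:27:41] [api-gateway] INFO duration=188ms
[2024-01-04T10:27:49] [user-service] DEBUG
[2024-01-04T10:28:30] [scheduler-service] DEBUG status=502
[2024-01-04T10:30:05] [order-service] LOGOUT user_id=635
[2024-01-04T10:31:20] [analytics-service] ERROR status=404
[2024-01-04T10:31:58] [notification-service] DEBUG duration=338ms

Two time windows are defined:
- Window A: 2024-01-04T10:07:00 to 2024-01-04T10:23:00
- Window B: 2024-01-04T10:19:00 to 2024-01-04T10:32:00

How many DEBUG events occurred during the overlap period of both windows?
2

To find overlap events:

1. Window A: 2024-01-04T10:07:00 to 2024-01-04T10:23:00
2. Window B: 2024-01-04T10:19:00 to 2024-01-04T10:32:00
3. Overlap period: 2024-01-04T10:19:00 to 2024-01-04T10:23:00
4. Count DEBUG events in overlap: 2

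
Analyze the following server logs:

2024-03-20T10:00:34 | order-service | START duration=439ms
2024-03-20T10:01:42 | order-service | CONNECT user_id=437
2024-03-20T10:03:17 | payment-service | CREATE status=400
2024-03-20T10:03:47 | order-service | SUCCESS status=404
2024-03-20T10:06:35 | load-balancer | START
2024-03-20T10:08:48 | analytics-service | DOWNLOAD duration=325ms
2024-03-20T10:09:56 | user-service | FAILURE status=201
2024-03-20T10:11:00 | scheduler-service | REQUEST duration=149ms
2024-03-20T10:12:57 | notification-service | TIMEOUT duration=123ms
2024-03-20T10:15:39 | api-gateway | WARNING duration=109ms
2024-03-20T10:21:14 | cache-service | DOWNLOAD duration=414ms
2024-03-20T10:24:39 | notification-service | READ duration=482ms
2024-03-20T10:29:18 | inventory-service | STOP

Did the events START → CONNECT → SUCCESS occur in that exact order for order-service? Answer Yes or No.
Yes

To verify sequence order:

1. Find all events in sequence START → CONNECT → SUCCESS for order-service
2. Extract their timestamps
3. Check if timestamps are in ascending order
4. Result: Yes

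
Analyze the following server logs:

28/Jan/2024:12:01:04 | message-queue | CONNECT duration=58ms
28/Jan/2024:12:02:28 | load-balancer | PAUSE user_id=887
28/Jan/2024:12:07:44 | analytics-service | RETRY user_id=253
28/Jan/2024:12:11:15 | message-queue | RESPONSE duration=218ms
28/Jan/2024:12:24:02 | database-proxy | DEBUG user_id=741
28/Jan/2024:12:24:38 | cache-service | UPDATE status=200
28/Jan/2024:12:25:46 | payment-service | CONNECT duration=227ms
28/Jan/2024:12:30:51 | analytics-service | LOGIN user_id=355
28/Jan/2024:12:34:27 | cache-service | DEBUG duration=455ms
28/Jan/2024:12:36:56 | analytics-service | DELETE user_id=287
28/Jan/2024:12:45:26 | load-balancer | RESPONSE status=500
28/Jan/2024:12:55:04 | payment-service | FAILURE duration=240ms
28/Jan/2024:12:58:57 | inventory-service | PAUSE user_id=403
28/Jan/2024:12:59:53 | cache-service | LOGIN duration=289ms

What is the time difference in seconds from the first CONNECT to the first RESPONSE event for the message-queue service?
611

To find the time between events:

1. Locate the first CONNECT event for message-queue: 28/Jan/2024:12:01:04
2. Locate the first RESPONSE event for message-queue: 28/Jan/2024:12:11:15
3. Calculate the difference: 28/Jan/2024:12:11:15 - 28/Jan/2024:12:01:04 = 611 seconds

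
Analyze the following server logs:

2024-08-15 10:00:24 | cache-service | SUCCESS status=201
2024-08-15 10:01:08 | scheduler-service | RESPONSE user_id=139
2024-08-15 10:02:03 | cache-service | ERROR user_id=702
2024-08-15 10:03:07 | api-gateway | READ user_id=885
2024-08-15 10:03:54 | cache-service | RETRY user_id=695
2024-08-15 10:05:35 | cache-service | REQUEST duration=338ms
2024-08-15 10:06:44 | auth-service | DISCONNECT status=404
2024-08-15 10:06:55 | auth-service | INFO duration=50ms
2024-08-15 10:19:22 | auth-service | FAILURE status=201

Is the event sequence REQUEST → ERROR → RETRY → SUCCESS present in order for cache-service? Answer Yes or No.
No

To verify sequence order:

1. Find all events in sequence REQUEST → ERROR → RETRY → SUCCESS for cache-service
2. Extract their timestamps
3. Check if timestamps are in ascending order
4. Result: No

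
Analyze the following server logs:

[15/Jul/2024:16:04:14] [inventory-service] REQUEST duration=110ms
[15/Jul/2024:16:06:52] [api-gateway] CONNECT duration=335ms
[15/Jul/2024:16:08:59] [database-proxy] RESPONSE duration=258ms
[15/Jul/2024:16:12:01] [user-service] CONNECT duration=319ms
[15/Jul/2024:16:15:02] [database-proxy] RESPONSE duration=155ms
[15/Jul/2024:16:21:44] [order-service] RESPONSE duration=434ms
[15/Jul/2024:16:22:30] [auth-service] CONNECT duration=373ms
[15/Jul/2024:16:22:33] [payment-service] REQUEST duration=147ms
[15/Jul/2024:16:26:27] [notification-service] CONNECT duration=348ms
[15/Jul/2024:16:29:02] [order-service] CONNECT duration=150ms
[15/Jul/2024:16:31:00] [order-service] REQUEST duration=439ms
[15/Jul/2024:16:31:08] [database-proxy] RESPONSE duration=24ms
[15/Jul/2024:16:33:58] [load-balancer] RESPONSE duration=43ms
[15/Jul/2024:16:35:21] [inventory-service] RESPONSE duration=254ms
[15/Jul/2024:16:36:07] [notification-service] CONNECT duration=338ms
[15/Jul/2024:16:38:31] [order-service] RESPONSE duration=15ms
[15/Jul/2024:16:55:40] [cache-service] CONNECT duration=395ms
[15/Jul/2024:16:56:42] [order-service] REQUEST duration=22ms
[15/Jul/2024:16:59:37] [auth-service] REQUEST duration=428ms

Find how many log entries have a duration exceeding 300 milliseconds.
9

To count timeouts:

1. Threshold: 300ms
2. Extract duration from each log entry
3. Count entries where duration > 300
4. Timeout count: 9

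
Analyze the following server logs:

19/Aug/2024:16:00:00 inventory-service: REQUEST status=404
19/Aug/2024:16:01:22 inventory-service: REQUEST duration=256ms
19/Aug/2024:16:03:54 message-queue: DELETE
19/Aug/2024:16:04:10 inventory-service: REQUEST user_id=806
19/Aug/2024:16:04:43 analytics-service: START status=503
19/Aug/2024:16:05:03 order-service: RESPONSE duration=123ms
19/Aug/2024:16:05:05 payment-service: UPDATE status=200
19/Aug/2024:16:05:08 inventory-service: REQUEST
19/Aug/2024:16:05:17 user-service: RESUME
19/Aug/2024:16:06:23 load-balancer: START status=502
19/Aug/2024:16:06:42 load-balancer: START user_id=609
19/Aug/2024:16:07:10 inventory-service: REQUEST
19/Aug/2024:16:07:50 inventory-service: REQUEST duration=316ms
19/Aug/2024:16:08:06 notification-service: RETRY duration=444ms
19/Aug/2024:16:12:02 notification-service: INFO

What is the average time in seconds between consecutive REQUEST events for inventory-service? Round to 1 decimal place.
94.0

To calculate average interval:

1. Find all REQUEST events for inventory-service in order
2. Calculate time gaps between consecutive events
3. Compute mean of gaps: 470 / 5 = 94.0 seconds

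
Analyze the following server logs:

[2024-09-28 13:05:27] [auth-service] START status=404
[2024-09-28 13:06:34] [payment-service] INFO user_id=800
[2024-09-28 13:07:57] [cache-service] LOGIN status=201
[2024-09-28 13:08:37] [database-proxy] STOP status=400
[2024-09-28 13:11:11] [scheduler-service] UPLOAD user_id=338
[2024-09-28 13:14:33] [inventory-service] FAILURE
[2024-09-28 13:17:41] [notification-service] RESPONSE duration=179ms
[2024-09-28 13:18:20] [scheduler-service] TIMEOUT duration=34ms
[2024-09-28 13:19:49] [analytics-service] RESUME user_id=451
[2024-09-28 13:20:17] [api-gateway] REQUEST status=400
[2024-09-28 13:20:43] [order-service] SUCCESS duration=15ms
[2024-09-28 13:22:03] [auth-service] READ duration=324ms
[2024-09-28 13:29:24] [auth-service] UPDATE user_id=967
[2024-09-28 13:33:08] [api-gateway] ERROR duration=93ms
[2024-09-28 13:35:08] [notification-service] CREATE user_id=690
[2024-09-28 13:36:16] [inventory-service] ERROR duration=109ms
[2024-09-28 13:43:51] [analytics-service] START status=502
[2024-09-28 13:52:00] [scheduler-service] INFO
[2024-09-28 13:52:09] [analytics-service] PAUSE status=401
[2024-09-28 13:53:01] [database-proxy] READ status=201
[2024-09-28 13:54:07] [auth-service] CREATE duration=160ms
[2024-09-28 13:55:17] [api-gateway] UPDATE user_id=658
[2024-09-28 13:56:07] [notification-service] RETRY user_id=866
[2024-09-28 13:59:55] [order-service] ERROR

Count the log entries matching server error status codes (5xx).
1

To find matching entries:

1. Pattern to match: server error status codes (5xx)
2. Scan each log entry for the pattern
3. Count matches: 1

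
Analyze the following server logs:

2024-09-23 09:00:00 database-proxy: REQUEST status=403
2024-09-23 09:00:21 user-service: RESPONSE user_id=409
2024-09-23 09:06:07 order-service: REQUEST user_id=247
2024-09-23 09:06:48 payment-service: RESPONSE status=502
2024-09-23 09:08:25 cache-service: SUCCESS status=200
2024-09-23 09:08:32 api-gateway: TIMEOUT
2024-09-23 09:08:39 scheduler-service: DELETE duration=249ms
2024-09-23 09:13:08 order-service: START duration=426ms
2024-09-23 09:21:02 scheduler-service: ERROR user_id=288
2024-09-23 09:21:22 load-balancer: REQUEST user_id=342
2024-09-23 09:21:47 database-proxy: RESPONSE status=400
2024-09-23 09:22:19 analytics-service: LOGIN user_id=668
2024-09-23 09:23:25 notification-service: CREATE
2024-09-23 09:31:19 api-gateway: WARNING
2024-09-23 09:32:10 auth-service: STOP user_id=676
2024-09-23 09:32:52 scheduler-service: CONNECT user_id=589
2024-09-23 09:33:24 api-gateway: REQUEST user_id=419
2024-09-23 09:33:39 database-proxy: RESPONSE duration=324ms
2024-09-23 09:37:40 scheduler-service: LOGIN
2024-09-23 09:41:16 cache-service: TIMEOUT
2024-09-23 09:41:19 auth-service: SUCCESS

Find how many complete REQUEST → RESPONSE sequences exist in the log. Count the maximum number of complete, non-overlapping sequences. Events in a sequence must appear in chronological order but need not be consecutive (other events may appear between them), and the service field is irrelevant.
4

To count sequences:

1. Look for pattern: REQUEST → RESPONSE
2. Greedily scan the log in chronological order, matching each sequence element in turn (ignoring service)
3. Each time the full pattern completes, increment the count and restart matching from the next event
4. Complete non-overlapping sequences found: 4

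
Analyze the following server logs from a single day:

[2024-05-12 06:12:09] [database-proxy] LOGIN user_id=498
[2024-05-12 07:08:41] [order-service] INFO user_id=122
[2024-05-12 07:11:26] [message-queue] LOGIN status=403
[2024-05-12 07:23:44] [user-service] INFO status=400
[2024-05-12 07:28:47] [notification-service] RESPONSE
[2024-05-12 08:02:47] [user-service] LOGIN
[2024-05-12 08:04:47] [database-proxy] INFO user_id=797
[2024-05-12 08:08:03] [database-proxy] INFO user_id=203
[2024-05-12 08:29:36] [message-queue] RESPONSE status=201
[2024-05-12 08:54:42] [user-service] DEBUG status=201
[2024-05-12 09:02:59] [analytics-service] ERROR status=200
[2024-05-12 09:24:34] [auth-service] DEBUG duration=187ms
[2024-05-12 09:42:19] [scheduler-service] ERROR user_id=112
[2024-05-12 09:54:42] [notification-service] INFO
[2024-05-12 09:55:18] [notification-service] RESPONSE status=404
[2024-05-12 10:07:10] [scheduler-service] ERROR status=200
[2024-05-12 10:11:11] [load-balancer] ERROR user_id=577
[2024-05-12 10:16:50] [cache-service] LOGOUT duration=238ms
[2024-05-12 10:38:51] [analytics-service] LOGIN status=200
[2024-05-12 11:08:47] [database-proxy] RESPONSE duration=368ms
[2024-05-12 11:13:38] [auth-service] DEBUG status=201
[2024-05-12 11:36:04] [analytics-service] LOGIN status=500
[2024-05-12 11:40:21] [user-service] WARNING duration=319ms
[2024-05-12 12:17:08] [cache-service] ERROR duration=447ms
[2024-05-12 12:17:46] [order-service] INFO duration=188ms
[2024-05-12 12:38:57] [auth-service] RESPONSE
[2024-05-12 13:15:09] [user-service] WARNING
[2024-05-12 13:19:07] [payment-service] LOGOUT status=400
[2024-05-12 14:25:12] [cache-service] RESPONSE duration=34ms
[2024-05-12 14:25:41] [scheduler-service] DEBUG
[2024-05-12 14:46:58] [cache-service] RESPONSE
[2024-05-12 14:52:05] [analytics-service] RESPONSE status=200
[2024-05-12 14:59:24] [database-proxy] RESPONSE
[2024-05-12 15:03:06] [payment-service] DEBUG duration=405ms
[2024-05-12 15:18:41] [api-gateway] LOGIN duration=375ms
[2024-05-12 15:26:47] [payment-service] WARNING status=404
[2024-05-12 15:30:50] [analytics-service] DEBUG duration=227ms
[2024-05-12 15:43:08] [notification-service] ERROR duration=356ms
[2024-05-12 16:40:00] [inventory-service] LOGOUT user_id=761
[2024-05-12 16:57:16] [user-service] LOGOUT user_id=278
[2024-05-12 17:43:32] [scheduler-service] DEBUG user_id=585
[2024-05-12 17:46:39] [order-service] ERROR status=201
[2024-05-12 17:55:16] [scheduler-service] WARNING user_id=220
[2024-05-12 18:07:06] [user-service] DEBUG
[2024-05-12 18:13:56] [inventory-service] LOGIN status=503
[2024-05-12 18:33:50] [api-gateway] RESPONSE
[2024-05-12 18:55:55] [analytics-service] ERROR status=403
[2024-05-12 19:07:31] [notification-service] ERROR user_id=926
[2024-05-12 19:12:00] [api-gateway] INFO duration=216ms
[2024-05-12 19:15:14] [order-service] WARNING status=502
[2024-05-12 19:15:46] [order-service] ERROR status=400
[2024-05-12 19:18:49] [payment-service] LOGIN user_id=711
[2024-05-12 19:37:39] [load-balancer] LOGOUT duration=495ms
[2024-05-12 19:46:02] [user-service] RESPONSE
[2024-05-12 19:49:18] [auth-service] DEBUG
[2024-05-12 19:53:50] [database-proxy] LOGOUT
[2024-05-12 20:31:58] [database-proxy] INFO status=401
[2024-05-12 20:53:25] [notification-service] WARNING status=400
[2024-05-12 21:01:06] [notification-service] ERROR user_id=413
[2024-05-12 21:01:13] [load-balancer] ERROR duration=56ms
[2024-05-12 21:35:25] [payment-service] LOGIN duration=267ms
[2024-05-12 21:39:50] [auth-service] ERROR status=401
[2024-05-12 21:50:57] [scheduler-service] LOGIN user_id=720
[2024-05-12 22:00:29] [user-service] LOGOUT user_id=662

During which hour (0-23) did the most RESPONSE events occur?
14

To find the peak hour:

1. Group all RESPONSE events by hour
2. Count events in each hour
3. Find hour with maximum count
4. Peak hour: 14 (with 4 events)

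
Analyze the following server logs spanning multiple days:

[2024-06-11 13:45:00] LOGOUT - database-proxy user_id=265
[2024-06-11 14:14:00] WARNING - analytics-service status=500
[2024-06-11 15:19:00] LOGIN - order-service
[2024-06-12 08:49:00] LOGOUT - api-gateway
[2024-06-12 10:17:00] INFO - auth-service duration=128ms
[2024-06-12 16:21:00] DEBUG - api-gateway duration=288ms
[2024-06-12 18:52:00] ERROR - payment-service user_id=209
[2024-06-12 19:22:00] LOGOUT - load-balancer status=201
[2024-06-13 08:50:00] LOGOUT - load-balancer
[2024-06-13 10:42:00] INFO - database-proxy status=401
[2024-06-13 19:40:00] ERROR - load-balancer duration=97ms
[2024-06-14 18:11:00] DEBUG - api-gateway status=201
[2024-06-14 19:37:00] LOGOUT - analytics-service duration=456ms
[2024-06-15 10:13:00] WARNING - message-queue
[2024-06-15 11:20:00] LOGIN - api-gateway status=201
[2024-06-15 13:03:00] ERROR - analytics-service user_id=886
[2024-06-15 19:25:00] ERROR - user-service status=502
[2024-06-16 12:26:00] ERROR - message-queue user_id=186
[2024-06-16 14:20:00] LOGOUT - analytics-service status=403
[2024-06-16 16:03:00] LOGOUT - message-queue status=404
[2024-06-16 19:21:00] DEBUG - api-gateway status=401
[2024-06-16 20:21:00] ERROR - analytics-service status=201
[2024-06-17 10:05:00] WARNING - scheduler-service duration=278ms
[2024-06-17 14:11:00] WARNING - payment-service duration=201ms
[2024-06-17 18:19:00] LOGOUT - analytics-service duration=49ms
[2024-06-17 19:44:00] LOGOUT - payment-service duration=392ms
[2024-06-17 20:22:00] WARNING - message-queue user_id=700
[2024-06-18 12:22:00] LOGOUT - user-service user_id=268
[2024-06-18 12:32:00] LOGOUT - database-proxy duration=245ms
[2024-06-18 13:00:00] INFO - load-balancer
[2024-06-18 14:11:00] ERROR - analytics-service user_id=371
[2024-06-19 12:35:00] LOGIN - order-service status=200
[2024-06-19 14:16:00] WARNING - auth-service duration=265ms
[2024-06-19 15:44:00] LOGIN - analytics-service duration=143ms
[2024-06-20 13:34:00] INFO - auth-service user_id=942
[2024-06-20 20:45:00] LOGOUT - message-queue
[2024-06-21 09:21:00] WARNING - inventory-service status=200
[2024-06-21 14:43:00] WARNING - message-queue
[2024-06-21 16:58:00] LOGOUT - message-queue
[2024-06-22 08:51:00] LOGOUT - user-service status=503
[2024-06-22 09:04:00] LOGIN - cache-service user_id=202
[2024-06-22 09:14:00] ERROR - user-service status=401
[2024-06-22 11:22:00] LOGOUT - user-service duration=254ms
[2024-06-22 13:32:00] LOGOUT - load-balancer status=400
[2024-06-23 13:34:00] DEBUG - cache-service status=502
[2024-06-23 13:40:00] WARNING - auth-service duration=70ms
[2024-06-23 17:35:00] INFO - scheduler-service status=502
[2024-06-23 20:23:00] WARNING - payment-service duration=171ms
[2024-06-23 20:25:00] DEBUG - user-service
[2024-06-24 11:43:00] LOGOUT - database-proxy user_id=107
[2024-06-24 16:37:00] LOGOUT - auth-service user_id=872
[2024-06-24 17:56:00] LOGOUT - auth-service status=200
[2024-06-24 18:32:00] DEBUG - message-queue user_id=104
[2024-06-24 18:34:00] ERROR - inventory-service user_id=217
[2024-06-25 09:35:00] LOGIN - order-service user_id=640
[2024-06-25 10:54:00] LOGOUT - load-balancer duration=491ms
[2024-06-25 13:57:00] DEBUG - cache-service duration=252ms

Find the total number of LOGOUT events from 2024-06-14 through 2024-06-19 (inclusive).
7

To filter by date range:

1. Date range: 2024-06-14 through 2024-06-19, both dates inclusive
2. Filter for LOGOUT events whose date falls in this range
3. Count matching events: 7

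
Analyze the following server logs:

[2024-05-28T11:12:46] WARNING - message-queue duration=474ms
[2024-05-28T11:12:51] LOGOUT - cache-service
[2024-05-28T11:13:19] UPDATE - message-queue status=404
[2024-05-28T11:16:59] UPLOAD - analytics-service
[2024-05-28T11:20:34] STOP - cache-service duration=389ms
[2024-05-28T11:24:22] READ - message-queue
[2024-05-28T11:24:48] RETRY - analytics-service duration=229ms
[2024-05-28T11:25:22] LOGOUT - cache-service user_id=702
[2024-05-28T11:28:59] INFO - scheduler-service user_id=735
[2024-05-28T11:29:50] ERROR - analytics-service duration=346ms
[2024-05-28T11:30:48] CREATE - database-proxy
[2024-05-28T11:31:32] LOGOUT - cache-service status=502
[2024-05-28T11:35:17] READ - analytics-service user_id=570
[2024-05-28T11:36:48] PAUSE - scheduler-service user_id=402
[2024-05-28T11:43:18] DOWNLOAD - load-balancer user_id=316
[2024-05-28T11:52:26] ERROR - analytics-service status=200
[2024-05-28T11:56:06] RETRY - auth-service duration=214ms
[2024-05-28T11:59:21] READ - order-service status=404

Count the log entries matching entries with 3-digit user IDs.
5

To find matching entries:

1. Pattern to match: entries with 3-digit user IDs
2. Scan each log entry for the pattern
3. Count matches: 5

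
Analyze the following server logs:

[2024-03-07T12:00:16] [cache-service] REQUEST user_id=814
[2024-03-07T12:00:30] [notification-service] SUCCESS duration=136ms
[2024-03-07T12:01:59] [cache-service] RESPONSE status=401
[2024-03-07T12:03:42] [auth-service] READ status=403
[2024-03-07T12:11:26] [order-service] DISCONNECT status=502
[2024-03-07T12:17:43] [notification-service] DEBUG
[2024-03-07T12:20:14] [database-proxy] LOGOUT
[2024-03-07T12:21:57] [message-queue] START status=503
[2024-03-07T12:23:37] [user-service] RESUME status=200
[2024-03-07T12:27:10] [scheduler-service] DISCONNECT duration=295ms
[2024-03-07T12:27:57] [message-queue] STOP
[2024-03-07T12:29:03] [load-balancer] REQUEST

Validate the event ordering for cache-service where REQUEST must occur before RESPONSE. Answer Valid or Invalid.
Valid

To validate ordering:

1. Required order: REQUEST → RESPONSE
2. Rule: REQUEST must occur before RESPONSE
3. Check actual order of events for cache-service
4. Result: Valid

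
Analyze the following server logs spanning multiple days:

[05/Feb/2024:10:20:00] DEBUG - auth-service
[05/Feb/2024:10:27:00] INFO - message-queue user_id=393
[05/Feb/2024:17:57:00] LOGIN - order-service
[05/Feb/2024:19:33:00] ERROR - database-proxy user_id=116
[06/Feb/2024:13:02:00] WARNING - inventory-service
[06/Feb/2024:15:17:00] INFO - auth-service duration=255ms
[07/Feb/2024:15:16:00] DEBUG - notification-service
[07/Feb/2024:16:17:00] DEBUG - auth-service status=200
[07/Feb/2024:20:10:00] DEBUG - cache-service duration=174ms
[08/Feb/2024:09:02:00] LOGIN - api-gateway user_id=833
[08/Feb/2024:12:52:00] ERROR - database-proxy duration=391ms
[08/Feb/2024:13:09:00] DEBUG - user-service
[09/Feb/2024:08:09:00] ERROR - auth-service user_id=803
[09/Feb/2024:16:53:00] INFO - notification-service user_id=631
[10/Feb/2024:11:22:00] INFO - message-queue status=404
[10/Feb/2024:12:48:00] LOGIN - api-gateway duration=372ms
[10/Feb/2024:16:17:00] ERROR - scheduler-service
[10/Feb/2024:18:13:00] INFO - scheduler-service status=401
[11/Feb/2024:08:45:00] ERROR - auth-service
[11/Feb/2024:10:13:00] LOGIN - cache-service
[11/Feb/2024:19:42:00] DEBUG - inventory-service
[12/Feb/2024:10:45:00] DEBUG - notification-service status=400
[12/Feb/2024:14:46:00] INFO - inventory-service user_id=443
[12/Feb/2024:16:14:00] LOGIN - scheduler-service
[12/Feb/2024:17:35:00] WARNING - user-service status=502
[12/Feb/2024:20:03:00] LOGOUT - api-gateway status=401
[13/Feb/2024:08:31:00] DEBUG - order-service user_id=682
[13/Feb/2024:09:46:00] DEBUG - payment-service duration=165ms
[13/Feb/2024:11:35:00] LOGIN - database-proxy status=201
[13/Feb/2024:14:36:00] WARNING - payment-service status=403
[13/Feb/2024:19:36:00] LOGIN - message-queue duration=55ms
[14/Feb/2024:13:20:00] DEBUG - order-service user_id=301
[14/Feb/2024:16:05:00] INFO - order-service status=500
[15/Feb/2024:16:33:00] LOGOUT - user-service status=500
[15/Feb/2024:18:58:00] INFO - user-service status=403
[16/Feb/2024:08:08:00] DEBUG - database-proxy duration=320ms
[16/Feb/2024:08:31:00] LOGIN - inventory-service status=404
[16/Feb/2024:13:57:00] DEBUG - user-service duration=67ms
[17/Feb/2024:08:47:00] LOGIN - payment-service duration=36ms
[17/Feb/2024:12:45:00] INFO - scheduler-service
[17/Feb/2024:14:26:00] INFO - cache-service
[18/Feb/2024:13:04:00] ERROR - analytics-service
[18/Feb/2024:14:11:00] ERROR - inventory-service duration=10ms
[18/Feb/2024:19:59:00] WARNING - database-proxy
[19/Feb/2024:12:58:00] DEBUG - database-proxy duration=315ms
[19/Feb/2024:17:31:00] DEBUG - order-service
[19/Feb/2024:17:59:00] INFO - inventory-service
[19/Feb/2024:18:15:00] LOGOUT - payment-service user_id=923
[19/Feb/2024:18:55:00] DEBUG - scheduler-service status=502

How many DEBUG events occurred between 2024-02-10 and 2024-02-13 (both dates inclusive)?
4

To filter by date range:

1. Date range: 2024-02-10 through 2024-02-13, both dates inclusive
2. Filter for DEBUG events whose date falls in this range
3. Count matching events: 4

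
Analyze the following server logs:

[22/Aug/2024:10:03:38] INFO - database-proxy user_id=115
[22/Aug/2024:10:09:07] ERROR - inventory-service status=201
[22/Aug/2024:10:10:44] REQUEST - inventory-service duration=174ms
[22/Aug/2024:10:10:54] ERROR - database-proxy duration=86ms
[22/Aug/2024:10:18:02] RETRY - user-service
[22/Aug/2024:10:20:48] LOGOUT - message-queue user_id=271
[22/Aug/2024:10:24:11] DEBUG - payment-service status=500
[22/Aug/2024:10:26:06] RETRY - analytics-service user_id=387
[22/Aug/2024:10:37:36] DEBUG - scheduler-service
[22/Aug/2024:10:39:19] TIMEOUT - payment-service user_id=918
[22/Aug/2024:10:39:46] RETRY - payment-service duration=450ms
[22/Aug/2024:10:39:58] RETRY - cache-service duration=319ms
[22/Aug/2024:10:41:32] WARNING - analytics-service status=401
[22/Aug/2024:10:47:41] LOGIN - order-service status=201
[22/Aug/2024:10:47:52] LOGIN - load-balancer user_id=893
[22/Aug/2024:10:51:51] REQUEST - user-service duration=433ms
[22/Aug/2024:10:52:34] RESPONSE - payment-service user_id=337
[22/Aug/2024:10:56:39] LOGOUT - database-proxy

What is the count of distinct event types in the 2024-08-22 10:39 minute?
2

To count unique event types:

1. Filter events in the minute starting at 2024-08-22 10:39
2. Extract event types from matching entries
3. Count unique types: 2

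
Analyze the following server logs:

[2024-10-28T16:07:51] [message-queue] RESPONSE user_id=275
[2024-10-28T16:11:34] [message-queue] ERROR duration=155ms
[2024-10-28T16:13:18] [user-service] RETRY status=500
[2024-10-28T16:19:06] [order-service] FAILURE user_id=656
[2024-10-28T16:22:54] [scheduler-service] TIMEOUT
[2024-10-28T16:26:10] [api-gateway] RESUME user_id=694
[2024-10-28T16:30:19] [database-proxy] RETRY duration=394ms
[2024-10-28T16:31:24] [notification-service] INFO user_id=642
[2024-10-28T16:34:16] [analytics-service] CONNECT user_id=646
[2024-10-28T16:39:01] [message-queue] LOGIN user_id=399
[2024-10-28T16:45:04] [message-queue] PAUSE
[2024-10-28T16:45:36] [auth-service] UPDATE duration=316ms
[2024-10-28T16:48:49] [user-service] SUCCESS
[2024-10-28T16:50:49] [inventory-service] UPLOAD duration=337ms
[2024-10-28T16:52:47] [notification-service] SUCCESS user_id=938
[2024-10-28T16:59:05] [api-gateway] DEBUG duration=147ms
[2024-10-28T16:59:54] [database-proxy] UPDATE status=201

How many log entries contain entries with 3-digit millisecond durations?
5

To find matching entries:

1. Pattern to match: entries with 3-digit millisecond durations
2. Scan each log entry for the pattern
3. Count matches: 5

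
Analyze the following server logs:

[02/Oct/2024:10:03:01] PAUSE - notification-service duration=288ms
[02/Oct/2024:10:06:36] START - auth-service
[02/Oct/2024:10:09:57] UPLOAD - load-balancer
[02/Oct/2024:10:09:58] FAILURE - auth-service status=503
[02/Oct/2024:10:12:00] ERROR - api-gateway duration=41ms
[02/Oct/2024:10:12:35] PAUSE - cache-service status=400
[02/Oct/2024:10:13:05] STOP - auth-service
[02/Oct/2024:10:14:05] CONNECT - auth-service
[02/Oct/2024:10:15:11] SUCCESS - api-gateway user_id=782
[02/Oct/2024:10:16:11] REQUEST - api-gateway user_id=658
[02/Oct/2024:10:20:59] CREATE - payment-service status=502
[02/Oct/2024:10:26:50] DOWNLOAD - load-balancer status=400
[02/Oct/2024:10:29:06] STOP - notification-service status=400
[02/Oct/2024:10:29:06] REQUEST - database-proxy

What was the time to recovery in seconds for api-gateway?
191

To calculate recovery time:

1. Find ERROR event for api-gateway: 02/Oct/2024:10:12:00
2. Find next SUCCESS event for api-gateway: 02/Oct/2024:10:15:11
3. Recovery time: 02/Oct/2024:10:15:11 - 02/Oct/2024:10:12:00 = 191 seconds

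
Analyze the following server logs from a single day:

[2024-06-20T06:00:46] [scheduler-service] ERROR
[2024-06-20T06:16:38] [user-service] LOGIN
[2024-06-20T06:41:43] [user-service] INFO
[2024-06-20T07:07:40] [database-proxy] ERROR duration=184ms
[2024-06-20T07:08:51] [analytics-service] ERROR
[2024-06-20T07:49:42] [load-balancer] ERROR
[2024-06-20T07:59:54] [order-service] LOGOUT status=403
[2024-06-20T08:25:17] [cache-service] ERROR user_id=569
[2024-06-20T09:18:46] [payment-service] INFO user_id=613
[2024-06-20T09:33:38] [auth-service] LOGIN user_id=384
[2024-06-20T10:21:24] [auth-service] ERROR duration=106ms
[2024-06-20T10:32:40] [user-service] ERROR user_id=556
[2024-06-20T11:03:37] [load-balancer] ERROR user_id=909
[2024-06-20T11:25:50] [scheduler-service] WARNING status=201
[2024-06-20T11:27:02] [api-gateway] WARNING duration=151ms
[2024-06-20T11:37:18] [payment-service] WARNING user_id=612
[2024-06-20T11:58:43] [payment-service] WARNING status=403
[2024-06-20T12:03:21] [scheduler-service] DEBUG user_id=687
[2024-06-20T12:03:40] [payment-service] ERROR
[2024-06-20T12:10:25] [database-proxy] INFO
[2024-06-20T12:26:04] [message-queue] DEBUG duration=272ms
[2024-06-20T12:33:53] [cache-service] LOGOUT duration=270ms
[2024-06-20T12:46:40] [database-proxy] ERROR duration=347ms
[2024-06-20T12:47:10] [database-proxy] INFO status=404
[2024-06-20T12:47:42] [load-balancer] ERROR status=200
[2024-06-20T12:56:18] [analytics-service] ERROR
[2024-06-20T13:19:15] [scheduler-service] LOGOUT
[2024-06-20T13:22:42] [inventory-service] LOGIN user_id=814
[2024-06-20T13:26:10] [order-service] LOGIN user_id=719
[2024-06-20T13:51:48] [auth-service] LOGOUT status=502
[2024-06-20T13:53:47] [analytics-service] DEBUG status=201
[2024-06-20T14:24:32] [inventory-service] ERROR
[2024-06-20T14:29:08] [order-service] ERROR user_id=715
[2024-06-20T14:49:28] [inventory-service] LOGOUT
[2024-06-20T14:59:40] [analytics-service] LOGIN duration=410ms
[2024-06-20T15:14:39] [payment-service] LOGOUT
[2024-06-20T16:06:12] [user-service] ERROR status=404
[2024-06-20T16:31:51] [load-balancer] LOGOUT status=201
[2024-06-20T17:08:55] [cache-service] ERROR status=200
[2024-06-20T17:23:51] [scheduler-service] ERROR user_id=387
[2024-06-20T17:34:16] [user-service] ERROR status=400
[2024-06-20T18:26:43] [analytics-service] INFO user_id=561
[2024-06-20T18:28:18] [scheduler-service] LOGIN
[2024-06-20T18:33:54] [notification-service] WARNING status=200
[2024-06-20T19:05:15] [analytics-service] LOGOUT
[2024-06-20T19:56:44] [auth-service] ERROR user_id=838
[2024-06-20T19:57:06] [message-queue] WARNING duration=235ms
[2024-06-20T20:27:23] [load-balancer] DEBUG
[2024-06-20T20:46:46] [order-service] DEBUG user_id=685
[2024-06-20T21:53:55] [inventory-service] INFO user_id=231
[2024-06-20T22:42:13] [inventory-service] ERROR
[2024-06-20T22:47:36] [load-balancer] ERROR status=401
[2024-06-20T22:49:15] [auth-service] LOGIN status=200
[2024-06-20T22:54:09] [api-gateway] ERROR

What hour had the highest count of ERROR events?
12

To find the peak hour:

1. Group all ERROR events by hour
2. Count events in each hour
3. Find hour with maximum count
4. Peak hour: 12 (with 4 events)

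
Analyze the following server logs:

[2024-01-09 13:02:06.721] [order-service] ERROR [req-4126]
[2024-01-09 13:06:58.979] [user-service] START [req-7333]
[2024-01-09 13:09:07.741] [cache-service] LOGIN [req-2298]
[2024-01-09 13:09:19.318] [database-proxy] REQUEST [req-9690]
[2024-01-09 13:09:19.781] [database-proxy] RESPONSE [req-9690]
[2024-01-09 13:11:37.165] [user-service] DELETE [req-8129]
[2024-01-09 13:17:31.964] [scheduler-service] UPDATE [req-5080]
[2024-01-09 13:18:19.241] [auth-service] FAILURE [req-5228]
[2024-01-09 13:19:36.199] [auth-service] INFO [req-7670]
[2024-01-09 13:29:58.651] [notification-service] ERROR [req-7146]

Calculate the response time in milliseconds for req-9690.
463

To calculate latency:

1. Find REQUEST with id req-9690: 2024-01-09 13:09:19.318
2. Find RESPONSE with id req-9690: 2024-01-09 13:09:19.781
3. Latency: 2024-01-09 13:09:19.781 - 2024-01-09 13:09:19.318 = 463ms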